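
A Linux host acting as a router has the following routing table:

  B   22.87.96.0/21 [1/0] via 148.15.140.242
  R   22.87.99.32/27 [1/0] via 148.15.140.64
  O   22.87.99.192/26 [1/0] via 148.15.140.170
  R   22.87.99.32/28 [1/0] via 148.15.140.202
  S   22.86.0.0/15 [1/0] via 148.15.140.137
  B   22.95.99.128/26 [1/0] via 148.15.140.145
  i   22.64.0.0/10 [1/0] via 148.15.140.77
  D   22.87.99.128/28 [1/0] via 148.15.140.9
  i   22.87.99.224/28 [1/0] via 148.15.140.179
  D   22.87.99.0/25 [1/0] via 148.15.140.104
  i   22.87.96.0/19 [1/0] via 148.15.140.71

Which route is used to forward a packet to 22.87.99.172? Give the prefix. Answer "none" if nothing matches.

Entries matching 22.87.99.172:
  22.64.0.0/10 (22.64.0.0 - 22.127.255.255)
  22.86.0.0/15 (22.86.0.0 - 22.87.255.255)
  22.87.96.0/19 (22.87.96.0 - 22.87.127.255)
  22.87.96.0/21 (22.87.96.0 - 22.87.103.255)
Most specific is 22.87.96.0/21.

22.87.96.0/21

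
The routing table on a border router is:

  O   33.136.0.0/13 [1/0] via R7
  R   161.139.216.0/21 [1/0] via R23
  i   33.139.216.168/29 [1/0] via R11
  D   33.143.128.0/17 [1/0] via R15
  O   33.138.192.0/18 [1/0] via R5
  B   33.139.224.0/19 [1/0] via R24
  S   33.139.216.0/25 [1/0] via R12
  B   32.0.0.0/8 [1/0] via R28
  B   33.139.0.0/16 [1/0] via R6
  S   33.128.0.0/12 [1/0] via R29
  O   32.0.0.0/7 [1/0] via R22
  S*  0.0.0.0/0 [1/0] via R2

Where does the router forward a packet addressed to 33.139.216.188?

Routes whose prefix contains 33.139.216.188:
  0.0.0.0/0 (default, matches everything) -> R2
  32.0.0.0/7 (32.0.0.0 - 33.255.255.255) -> R22
  33.128.0.0/12 (33.128.0.0 - 33.143.255.255) -> R29
  33.136.0.0/13 (33.136.0.0 - 33.143.255.255) -> R7
  33.139.0.0/16 (33.139.0.0 - 33.139.255.255) -> R6
More-specific entries that do NOT match:
  33.139.216.168/29 (33.139.216.168 - 33.139.216.175) does not contain 33.139.216.188
  33.139.216.0/25 (33.139.216.0 - 33.139.216.127) does not contain 33.139.216.188
  161.139.216.0/21 (161.139.216.0 - 161.139.223.255) does not contain 33.139.216.188
  33.139.224.0/19 (33.139.224.0 - 33.139.255.255) does not contain 33.139.216.188
  33.138.192.0/18 (33.138.192.0 - 33.138.255.255) does not contain 33.139.216.188
  33.143.128.0/17 (33.143.128.0 - 33.143.255.255) does not contain 33.139.216.188
Longest matching prefix is /16 -> next hop R6.

R6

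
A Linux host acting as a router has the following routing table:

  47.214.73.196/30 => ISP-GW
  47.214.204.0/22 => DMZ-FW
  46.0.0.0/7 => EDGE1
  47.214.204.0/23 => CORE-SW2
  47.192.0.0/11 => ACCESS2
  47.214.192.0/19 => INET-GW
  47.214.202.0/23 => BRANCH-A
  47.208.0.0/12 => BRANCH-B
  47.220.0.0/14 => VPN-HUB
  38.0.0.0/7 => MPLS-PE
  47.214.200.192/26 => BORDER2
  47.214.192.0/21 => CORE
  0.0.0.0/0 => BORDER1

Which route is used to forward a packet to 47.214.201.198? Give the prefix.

47.214.192.0/19

Entries matching 47.214.201.198:
  0.0.0.0/0 (default, matches everything)
  46.0.0.0/7 (46.0.0.0 - 47.255.255.255)
  47.192.0.0/11 (47.192.0.0 - 47.223.255.255)
  47.208.0.0/12 (47.208.0.0 - 47.223.255.255)
  47.214.192.0/19 (47.214.192.0 - 47.214.223.255)
Most specific is 47.214.192.0/19.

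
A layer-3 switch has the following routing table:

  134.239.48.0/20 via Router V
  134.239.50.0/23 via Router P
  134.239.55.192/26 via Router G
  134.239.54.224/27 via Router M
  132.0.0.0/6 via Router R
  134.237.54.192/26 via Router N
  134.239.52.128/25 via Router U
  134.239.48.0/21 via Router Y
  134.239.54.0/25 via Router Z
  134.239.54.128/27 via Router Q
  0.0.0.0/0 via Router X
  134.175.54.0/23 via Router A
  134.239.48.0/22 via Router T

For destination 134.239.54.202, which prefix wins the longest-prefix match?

134.239.48.0/21

Entries matching 134.239.54.202:
  0.0.0.0/0 (default, matches everything)
  132.0.0.0/6 (132.0.0.0 - 135.255.255.255)
  134.239.48.0/20 (134.239.48.0 - 134.239.63.255)
  134.239.48.0/21 (134.239.48.0 - 134.239.55.255)
Most specific is 134.239.48.0/21.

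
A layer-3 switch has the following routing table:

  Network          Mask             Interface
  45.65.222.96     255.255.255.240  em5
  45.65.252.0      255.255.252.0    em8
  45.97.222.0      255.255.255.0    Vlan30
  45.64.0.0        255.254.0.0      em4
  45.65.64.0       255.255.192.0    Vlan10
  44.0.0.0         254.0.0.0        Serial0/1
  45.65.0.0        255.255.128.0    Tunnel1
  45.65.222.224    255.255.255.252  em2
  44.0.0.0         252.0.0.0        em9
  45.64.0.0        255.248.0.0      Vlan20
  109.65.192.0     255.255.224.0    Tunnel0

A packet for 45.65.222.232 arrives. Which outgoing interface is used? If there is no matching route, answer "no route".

Routes whose prefix contains 45.65.222.232:
  44.0.0.0/6 (44.0.0.0 - 47.255.255.255) -> em9
  44.0.0.0/7 (44.0.0.0 - 45.255.255.255) -> Serial0/1
  45.64.0.0/13 (45.64.0.0 - 45.71.255.255) -> Vlan20
  45.64.0.0/15 (45.64.0.0 - 45.65.255.255) -> em4
More-specific entries that do NOT match:
  45.65.222.224/30 (45.65.222.224 - 45.65.222.227) does not contain 45.65.222.232
  45.65.222.96/28 (45.65.222.96 - 45.65.222.111) does not contain 45.65.222.232
  45.97.222.0/24 (45.97.222.0 - 45.97.222.255) does not contain 45.65.222.232
  45.65.252.0/22 (45.65.252.0 - 45.65.255.255) does not contain 45.65.222.232
  109.65.192.0/19 (109.65.192.0 - 109.65.223.255) does not contain 45.65.222.232
  45.65.64.0/18 (45.65.64.0 - 45.65.127.255) does not contain 45.65.222.232
  45.65.0.0/17 (45.65.0.0 - 45.65.127.255) does not contain 45.65.222.232
Longest matching prefix is /15 -> interface em4.

em4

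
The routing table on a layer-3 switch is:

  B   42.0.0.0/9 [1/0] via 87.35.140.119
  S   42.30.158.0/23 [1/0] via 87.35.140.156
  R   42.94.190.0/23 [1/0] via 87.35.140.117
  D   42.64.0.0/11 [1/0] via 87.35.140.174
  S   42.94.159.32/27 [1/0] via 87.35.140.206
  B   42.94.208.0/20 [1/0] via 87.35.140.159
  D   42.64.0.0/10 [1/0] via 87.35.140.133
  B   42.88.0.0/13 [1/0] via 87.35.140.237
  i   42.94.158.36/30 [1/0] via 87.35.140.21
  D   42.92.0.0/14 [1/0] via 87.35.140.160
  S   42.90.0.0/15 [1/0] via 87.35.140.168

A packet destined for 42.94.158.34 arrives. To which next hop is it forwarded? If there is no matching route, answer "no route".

87.35.140.160

Routes whose prefix contains 42.94.158.34:
  42.0.0.0/9 (42.0.0.0 - 42.127.255.255) -> 87.35.140.119
  42.64.0.0/10 (42.64.0.0 - 42.127.255.255) -> 87.35.140.133
  42.64.0.0/11 (42.64.0.0 - 42.95.255.255) -> 87.35.140.174
  42.88.0.0/13 (42.88.0.0 - 42.95.255.255) -> 87.35.140.237
  42.92.0.0/14 (42.92.0.0 - 42.95.255.255) -> 87.35.140.160
More-specific entries that do NOT match:
  42.94.158.36/30 (42.94.158.36 - 42.94.158.39) does not contain 42.94.158.34
  42.94.159.32/27 (42.94.159.32 - 42.94.159.63) does not contain 42.94.158.34
  42.30.158.0/23 (42.30.158.0 - 42.30.159.255) does not contain 42.94.158.34
  42.94.190.0/23 (42.94.190.0 - 42.94.191.255) does not contain 42.94.158.34
  42.94.208.0/20 (42.94.208.0 - 42.94.223.255) does not contain 42.94.158.34
  42.90.0.0/15 (42.90.0.0 - 42.91.255.255) does not contain 42.94.158.34
Longest matching prefix is /14 -> next hop 87.35.140.160.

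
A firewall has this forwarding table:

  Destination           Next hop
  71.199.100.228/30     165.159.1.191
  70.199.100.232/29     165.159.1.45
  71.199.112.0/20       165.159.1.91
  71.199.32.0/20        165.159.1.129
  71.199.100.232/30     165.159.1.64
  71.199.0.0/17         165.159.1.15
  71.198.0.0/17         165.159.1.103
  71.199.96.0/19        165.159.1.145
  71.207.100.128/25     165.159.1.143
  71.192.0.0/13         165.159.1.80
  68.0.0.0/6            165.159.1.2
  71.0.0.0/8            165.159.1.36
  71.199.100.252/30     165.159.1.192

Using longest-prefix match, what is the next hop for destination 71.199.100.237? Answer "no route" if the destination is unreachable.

Routes whose prefix contains 71.199.100.237:
  68.0.0.0/6 (68.0.0.0 - 71.255.255.255) -> 165.159.1.2
  71.0.0.0/8 (71.0.0.0 - 71.255.255.255) -> 165.159.1.36
  71.192.0.0/13 (71.192.0.0 - 71.199.255.255) -> 165.159.1.80
  71.199.0.0/17 (71.199.0.0 - 71.199.127.255) -> 165.159.1.15
  71.199.96.0/19 (71.199.96.0 - 71.199.127.255) -> 165.159.1.145
More-specific entries that do NOT match:
  71.199.100.228/30 (71.199.100.228 - 71.199.100.231) does not contain 71.199.100.237
  71.199.100.232/30 (71.199.100.232 - 71.199.100.235) does not contain 71.199.100.237
  71.199.100.252/30 (71.199.100.252 - 71.199.100.255) does not contain 71.199.100.237
  70.199.100.232/29 (70.199.100.232 - 70.199.100.239) does not contain 71.199.100.237
  71.207.100.128/25 (71.207.100.128 - 71.207.100.255) does not contain 71.199.100.237
  71.199.112.0/20 (71.199.112.0 - 71.199.127.255) does not contain 71.199.100.237
  71.199.32.0/20 (71.199.32.0 - 71.199.47.255) does not contain 71.199.100.237
Longest matching prefix is /19 -> next hop 165.159.1.145.

165.159.1.145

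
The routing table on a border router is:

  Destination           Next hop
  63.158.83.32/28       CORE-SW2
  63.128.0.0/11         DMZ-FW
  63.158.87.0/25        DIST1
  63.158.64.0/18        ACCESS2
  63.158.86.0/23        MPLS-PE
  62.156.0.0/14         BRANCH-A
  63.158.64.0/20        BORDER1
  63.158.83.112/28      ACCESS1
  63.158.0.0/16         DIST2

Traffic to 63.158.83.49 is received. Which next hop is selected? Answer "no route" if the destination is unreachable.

Routes whose prefix contains 63.158.83.49:
  63.128.0.0/11 (63.128.0.0 - 63.159.255.255) -> DMZ-FW
  63.158.0.0/16 (63.158.0.0 - 63.158.255.255) -> DIST2
  63.158.64.0/18 (63.158.64.0 - 63.158.127.255) -> ACCESS2
More-specific entries that do NOT match:
  63.158.83.32/28 (63.158.83.32 - 63.158.83.47) does not contain 63.158.83.49
  63.158.83.112/28 (63.158.83.112 - 63.158.83.127) does not contain 63.158.83.49
  63.158.87.0/25 (63.158.87.0 - 63.158.87.127) does not contain 63.158.83.49
  63.158.86.0/23 (63.158.86.0 - 63.158.87.255) does not contain 63.158.83.49
  63.158.64.0/20 (63.158.64.0 - 63.158.79.255) does not contain 63.158.83.49
Longest matching prefix is /18 -> next hop ACCESS2.

ACCESS2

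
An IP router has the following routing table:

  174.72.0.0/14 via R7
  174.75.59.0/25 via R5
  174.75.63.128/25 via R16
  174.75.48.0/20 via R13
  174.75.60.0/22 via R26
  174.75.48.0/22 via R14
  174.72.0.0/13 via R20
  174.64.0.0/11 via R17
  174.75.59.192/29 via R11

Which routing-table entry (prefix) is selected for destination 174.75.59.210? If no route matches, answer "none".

174.75.48.0/20

Entries matching 174.75.59.210:
  174.64.0.0/11 (174.64.0.0 - 174.95.255.255)
  174.72.0.0/13 (174.72.0.0 - 174.79.255.255)
  174.72.0.0/14 (174.72.0.0 - 174.75.255.255)
  174.75.48.0/20 (174.75.48.0 - 174.75.63.255)
Most specific is 174.75.48.0/20.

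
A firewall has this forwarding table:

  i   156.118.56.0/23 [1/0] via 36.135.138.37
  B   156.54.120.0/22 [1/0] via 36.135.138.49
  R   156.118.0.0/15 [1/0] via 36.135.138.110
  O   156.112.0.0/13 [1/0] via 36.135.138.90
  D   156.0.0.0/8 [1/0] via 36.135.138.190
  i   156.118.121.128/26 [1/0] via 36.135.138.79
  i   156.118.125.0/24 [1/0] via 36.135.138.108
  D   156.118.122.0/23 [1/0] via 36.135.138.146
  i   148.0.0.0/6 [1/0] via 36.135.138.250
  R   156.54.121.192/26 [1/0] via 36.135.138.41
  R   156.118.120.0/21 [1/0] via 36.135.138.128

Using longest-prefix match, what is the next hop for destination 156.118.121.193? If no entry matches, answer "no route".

36.135.138.128

Routes whose prefix contains 156.118.121.193:
  156.0.0.0/8 (156.0.0.0 - 156.255.255.255) -> 36.135.138.190
  156.112.0.0/13 (156.112.0.0 - 156.119.255.255) -> 36.135.138.90
  156.118.0.0/15 (156.118.0.0 - 156.119.255.255) -> 36.135.138.110
  156.118.120.0/21 (156.118.120.0 - 156.118.127.255) -> 36.135.138.128
More-specific entries that do NOT match:
  156.118.121.128/26 (156.118.121.128 - 156.118.121.191) does not contain 156.118.121.193
  156.54.121.192/26 (156.54.121.192 - 156.54.121.255) does not contain 156.118.121.193
  156.118.125.0/24 (156.118.125.0 - 156.118.125.255) does not contain 156.118.121.193
  156.118.56.0/23 (156.118.56.0 - 156.118.57.255) does not contain 156.118.121.193
  156.118.122.0/23 (156.118.122.0 - 156.118.123.255) does not contain 156.118.121.193
  156.54.120.0/22 (156.54.120.0 - 156.54.123.255) does not contain 156.118.121.193
Longest matching prefix is /21 -> next hop 36.135.138.128.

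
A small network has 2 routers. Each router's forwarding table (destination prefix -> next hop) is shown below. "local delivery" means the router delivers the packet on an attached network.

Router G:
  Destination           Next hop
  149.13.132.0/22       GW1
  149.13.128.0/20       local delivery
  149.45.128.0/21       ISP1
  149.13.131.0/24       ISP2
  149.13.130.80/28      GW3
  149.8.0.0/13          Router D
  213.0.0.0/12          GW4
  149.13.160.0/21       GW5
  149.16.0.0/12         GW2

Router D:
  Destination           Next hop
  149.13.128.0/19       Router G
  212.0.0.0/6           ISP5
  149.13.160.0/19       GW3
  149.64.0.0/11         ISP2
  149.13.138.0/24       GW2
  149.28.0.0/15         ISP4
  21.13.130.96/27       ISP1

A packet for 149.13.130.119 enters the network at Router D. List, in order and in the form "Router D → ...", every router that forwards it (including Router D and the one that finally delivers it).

At Router D: longest match for 149.13.130.119 is 149.13.128.0/19 -> Router G
At Router G: longest match for 149.13.130.119 is 149.13.128.0/20 -> local delivery

Router D → Router G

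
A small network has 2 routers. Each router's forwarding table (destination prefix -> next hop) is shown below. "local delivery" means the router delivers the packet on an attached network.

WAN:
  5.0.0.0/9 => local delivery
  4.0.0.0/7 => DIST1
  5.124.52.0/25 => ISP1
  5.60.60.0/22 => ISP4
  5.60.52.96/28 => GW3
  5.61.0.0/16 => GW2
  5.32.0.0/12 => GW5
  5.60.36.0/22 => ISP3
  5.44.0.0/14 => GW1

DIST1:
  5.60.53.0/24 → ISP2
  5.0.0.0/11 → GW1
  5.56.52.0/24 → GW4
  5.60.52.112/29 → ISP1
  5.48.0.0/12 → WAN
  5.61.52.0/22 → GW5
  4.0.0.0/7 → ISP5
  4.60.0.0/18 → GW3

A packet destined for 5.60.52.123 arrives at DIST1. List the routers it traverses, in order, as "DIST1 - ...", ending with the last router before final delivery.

At DIST1: longest match for 5.60.52.123 is 5.48.0.0/12 -> WAN
At WAN: longest match for 5.60.52.123 is 5.0.0.0/9 -> local delivery

DIST1 - WAN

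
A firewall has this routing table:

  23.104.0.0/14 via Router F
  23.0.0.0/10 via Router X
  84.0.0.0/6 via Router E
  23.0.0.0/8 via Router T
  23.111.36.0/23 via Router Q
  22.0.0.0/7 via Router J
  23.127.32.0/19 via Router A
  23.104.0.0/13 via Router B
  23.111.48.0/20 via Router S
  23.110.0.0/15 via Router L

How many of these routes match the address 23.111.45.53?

4

Prefixes containing 23.111.45.53:
  22.0.0.0/7 (22.0.0.0 - 23.255.255.255)
  23.0.0.0/8 (23.0.0.0 - 23.255.255.255)
  23.104.0.0/13 (23.104.0.0 - 23.111.255.255)
  23.110.0.0/15 (23.110.0.0 - 23.111.255.255)
Total matching entries: 4.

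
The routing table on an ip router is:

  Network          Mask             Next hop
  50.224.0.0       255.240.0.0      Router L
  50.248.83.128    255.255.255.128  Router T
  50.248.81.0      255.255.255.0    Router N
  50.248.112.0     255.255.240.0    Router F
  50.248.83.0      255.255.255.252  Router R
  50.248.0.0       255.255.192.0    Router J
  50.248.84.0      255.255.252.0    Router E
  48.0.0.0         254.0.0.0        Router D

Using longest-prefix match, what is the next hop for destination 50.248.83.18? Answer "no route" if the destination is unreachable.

No entry's prefix contains 50.248.83.18; there is no default route.

no route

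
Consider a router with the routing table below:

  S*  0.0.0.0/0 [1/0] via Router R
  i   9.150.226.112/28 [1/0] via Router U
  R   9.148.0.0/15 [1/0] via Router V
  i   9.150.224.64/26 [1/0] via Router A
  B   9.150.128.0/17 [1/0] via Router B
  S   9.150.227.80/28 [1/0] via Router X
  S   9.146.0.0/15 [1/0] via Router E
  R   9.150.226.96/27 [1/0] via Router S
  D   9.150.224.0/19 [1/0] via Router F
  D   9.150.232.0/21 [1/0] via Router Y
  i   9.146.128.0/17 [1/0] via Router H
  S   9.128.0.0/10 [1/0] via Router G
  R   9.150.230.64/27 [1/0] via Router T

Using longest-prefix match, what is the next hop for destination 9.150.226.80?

Router F

Routes whose prefix contains 9.150.226.80:
  0.0.0.0/0 (default, matches everything) -> Router R
  9.128.0.0/10 (9.128.0.0 - 9.191.255.255) -> Router G
  9.150.128.0/17 (9.150.128.0 - 9.150.255.255) -> Router B
  9.150.224.0/19 (9.150.224.0 - 9.150.255.255) -> Router F
More-specific entries that do NOT match:
  9.150.226.112/28 (9.150.226.112 - 9.150.226.127) does not contain 9.150.226.80
  9.150.227.80/28 (9.150.227.80 - 9.150.227.95) does not contain 9.150.226.80
  9.150.226.96/27 (9.150.226.96 - 9.150.226.127) does not contain 9.150.226.80
  9.150.230.64/27 (9.150.230.64 - 9.150.230.95) does not contain 9.150.226.80
  9.150.224.64/26 (9.150.224.64 - 9.150.224.127) does not contain 9.150.226.80
  9.150.232.0/21 (9.150.232.0 - 9.150.239.255) does not contain 9.150.226.80
Longest matching prefix is /19 -> next hop Router F.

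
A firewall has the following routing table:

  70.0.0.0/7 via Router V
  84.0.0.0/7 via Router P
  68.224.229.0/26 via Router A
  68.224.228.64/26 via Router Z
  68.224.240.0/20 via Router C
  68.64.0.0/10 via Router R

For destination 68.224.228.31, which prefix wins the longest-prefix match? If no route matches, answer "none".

none

68.224.228.31 is outside every listed prefix and there is no default route.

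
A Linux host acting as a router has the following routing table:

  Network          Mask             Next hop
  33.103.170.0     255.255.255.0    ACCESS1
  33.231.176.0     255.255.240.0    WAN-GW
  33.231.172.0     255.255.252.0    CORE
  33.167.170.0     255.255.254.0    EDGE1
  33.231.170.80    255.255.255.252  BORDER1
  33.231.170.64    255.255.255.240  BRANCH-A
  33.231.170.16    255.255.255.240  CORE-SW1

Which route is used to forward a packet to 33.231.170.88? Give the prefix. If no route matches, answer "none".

none

33.231.170.88 is outside every listed prefix and there is no default route.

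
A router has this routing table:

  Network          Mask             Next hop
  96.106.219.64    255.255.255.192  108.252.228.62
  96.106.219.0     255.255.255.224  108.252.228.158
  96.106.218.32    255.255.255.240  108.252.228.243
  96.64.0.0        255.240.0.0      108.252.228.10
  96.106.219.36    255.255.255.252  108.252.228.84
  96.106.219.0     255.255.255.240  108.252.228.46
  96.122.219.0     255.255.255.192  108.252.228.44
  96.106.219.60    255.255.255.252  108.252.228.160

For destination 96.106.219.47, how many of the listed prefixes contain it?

0

No listed prefix contains 96.106.219.47.
Total matching entries: 0.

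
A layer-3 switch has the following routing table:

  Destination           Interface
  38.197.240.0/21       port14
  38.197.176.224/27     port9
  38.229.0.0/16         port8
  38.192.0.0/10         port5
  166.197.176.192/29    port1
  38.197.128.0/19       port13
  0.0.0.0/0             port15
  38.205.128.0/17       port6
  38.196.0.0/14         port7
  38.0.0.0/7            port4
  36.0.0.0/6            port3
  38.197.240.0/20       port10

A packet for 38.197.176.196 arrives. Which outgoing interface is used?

port7

Routes whose prefix contains 38.197.176.196:
  0.0.0.0/0 (default, matches everything) -> port15
  36.0.0.0/6 (36.0.0.0 - 39.255.255.255) -> port3
  38.0.0.0/7 (38.0.0.0 - 39.255.255.255) -> port4
  38.192.0.0/10 (38.192.0.0 - 38.255.255.255) -> port5
  38.196.0.0/14 (38.196.0.0 - 38.199.255.255) -> port7
More-specific entries that do NOT match:
  166.197.176.192/29 (166.197.176.192 - 166.197.176.199) does not contain 38.197.176.196
  38.197.176.224/27 (38.197.176.224 - 38.197.176.255) does not contain 38.197.176.196
  38.197.240.0/21 (38.197.240.0 - 38.197.247.255) does not contain 38.197.176.196
  38.197.240.0/20 (38.197.240.0 - 38.197.255.255) does not contain 38.197.176.196
  38.197.128.0/19 (38.197.128.0 - 38.197.159.255) does not contain 38.197.176.196
  38.205.128.0/17 (38.205.128.0 - 38.205.255.255) does not contain 38.197.176.196
  38.229.0.0/16 (38.229.0.0 - 38.229.255.255) does not contain 38.197.176.196
Longest matching prefix is /14 -> interface port7.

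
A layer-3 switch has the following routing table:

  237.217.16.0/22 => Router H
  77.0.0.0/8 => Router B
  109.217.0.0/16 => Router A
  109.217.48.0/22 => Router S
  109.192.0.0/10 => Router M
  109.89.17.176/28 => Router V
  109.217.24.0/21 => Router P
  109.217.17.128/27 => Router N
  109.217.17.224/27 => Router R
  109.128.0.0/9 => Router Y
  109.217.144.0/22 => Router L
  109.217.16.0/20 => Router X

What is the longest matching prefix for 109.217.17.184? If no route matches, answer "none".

Entries matching 109.217.17.184:
  109.128.0.0/9 (109.128.0.0 - 109.255.255.255)
  109.192.0.0/10 (109.192.0.0 - 109.255.255.255)
  109.217.0.0/16 (109.217.0.0 - 109.217.255.255)
  109.217.16.0/20 (109.217.16.0 - 109.217.31.255)
Most specific is 109.217.16.0/20.

109.217.16.0/20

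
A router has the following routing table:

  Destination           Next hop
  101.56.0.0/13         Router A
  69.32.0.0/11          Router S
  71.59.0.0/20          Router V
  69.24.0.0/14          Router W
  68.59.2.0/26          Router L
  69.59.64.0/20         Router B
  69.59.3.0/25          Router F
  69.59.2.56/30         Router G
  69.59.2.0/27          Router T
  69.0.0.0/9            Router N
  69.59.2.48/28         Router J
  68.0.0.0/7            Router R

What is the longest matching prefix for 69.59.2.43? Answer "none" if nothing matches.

Entries matching 69.59.2.43:
  68.0.0.0/7 (68.0.0.0 - 69.255.255.255)
  69.0.0.0/9 (69.0.0.0 - 69.127.255.255)
  69.32.0.0/11 (69.32.0.0 - 69.63.255.255)
Most specific is 69.32.0.0/11.

69.32.0.0/11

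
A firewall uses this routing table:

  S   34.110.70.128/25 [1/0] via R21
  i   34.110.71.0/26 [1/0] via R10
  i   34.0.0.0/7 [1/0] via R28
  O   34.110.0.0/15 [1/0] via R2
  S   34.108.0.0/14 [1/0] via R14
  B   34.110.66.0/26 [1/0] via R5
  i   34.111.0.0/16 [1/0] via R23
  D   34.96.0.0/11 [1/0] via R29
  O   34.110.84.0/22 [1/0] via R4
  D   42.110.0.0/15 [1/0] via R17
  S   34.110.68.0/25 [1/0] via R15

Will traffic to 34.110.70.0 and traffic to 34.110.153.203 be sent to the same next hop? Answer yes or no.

34.110.70.0: longest match 34.110.0.0/15 -> R2
34.110.153.203: longest match 34.110.0.0/15 -> R2

yes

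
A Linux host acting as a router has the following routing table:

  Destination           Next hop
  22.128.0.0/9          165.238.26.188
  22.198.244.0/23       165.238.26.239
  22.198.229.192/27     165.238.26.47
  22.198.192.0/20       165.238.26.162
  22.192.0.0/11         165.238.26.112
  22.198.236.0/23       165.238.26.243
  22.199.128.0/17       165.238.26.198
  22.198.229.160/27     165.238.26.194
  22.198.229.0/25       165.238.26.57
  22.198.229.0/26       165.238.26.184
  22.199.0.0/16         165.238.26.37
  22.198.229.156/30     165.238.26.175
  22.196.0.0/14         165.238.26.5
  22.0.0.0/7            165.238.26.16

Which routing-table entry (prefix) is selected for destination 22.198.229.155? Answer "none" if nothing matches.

22.196.0.0/14

Entries matching 22.198.229.155:
  22.0.0.0/7 (22.0.0.0 - 23.255.255.255)
  22.128.0.0/9 (22.128.0.0 - 22.255.255.255)
  22.192.0.0/11 (22.192.0.0 - 22.223.255.255)
  22.196.0.0/14 (22.196.0.0 - 22.199.255.255)
Most specific is 22.196.0.0/14.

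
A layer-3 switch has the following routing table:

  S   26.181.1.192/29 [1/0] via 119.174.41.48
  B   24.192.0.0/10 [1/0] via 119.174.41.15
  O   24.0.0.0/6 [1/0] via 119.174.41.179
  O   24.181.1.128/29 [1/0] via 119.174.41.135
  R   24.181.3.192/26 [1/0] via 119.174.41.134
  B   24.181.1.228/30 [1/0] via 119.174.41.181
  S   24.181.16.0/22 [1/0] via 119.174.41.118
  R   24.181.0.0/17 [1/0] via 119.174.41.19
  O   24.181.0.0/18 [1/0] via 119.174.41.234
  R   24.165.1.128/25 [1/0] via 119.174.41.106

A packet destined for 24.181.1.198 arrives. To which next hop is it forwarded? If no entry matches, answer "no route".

Routes whose prefix contains 24.181.1.198:
  24.0.0.0/6 (24.0.0.0 - 27.255.255.255) -> 119.174.41.179
  24.181.0.0/17 (24.181.0.0 - 24.181.127.255) -> 119.174.41.19
  24.181.0.0/18 (24.181.0.0 - 24.181.63.255) -> 119.174.41.234
More-specific entries that do NOT match:
  24.181.1.228/30 (24.181.1.228 - 24.181.1.231) does not contain 24.181.1.198
  26.181.1.192/29 (26.181.1.192 - 26.181.1.199) does not contain 24.181.1.198
  24.181.1.128/29 (24.181.1.128 - 24.181.1.135) does not contain 24.181.1.198
  24.181.3.192/26 (24.181.3.192 - 24.181.3.255) does not contain 24.181.1.198
  24.165.1.128/25 (24.165.1.128 - 24.165.1.255) does not contain 24.181.1.198
  24.181.16.0/22 (24.181.16.0 - 24.181.19.255) does not contain 24.181.1.198
Longest matching prefix is /18 -> next hop 119.174.41.234.

119.174.41.234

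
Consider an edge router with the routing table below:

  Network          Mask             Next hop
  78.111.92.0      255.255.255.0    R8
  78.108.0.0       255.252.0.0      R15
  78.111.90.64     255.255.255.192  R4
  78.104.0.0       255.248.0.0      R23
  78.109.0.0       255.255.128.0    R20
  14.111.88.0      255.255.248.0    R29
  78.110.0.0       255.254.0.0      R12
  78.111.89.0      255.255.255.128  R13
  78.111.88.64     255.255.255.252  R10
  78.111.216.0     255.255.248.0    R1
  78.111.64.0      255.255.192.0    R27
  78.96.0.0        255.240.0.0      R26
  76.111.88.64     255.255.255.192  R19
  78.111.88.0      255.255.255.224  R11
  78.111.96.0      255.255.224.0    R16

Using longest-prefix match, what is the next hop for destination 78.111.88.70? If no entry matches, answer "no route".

Routes whose prefix contains 78.111.88.70:
  78.96.0.0/12 (78.96.0.0 - 78.111.255.255) -> R26
  78.104.0.0/13 (78.104.0.0 - 78.111.255.255) -> R23
  78.108.0.0/14 (78.108.0.0 - 78.111.255.255) -> R15
  78.110.0.0/15 (78.110.0.0 - 78.111.255.255) -> R12
  78.111.64.0/18 (78.111.64.0 - 78.111.127.255) -> R27
More-specific entries that do NOT match:
  78.111.88.64/30 (78.111.88.64 - 78.111.88.67) does not contain 78.111.88.70
  78.111.88.0/27 (78.111.88.0 - 78.111.88.31) does not contain 78.111.88.70
  78.111.90.64/26 (78.111.90.64 - 78.111.90.127) does not contain 78.111.88.70
  76.111.88.64/26 (76.111.88.64 - 76.111.88.127) does not contain 78.111.88.70
  78.111.89.0/25 (78.111.89.0 - 78.111.89.127) does not contain 78.111.88.70
  78.111.92.0/24 (78.111.92.0 - 78.111.92.255) does not contain 78.111.88.70
  14.111.88.0/21 (14.111.88.0 - 14.111.95.255) does not contain 78.111.88.70
  78.111.216.0/21 (78.111.216.0 - 78.111.223.255) does not contain 78.111.88.70
  78.111.96.0/19 (78.111.96.0 - 78.111.127.255) does not contain 78.111.88.70
Longest matching prefix is /18 -> next hop R27.

R27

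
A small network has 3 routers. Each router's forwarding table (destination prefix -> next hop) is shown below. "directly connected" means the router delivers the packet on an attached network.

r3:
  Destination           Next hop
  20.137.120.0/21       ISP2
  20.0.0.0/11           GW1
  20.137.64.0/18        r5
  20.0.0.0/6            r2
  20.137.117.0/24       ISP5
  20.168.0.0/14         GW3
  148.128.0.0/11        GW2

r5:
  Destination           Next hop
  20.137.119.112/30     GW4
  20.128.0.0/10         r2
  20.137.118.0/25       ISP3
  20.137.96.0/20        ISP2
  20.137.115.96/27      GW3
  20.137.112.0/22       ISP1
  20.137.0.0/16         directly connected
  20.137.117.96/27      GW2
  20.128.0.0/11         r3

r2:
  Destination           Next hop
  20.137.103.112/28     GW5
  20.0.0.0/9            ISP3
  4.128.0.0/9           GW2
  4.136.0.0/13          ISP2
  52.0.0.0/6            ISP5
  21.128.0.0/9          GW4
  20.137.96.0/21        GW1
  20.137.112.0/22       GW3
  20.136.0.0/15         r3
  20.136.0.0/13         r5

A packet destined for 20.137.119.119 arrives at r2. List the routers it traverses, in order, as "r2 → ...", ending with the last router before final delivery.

At r2: longest match for 20.137.119.119 is 20.136.0.0/15 -> r3
At r3: longest match for 20.137.119.119 is 20.137.64.0/18 -> r5
At r5: longest match for 20.137.119.119 is 20.137.0.0/16 -> directly connected

r2 → r3 → r5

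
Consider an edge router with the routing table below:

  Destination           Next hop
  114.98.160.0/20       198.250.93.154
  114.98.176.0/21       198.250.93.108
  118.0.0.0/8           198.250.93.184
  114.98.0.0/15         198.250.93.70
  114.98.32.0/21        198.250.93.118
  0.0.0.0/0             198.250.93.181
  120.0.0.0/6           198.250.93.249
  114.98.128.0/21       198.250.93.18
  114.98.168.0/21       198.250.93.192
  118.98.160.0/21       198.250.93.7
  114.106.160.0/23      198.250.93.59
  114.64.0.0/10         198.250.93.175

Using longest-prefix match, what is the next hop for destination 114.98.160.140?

198.250.93.154

Routes whose prefix contains 114.98.160.140:
  0.0.0.0/0 (default, matches everything) -> 198.250.93.181
  114.64.0.0/10 (114.64.0.0 - 114.127.255.255) -> 198.250.93.175
  114.98.0.0/15 (114.98.0.0 - 114.99.255.255) -> 198.250.93.70
  114.98.160.0/20 (114.98.160.0 - 114.98.175.255) -> 198.250.93.154
More-specific entries that do NOT match:
  114.106.160.0/23 (114.106.160.0 - 114.106.161.255) does not contain 114.98.160.140
  114.98.176.0/21 (114.98.176.0 - 114.98.183.255) does not contain 114.98.160.140
  114.98.32.0/21 (114.98.32.0 - 114.98.39.255) does not contain 114.98.160.140
  114.98.128.0/21 (114.98.128.0 - 114.98.135.255) does not contain 114.98.160.140
  114.98.168.0/21 (114.98.168.0 - 114.98.175.255) does not contain 114.98.160.140
  118.98.160.0/21 (118.98.160.0 - 118.98.167.255) does not contain 114.98.160.140
Longest matching prefix is /20 -> next hop 198.250.93.154.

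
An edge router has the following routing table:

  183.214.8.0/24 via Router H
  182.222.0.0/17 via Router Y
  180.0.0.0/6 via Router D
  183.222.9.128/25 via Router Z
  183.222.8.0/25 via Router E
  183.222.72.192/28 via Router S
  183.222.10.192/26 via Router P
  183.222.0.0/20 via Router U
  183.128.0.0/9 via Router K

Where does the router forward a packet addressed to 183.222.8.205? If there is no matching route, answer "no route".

Router U

Routes whose prefix contains 183.222.8.205:
  180.0.0.0/6 (180.0.0.0 - 183.255.255.255) -> Router D
  183.128.0.0/9 (183.128.0.0 - 183.255.255.255) -> Router K
  183.222.0.0/20 (183.222.0.0 - 183.222.15.255) -> Router U
More-specific entries that do NOT match:
  183.222.72.192/28 (183.222.72.192 - 183.222.72.207) does not contain 183.222.8.205
  183.222.10.192/26 (183.222.10.192 - 183.222.10.255) does not contain 183.222.8.205
  183.222.9.128/25 (183.222.9.128 - 183.222.9.255) does not contain 183.222.8.205
  183.222.8.0/25 (183.222.8.0 - 183.222.8.127) does not contain 183.222.8.205
  183.214.8.0/24 (183.214.8.0 - 183.214.8.255) does not contain 183.222.8.205
Longest matching prefix is /20 -> next hop Router U.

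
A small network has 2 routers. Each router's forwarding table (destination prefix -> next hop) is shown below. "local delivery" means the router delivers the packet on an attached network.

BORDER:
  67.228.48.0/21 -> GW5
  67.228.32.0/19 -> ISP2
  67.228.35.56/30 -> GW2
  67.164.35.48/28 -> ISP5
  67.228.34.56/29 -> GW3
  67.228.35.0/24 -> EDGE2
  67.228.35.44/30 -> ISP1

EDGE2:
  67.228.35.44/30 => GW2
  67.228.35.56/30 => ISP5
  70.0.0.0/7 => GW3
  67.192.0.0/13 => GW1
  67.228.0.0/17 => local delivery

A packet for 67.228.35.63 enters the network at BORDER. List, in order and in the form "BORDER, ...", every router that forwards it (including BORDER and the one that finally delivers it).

BORDER, EDGE2

At BORDER: longest match for 67.228.35.63 is 67.228.35.0/24 -> EDGE2
At EDGE2: longest match for 67.228.35.63 is 67.228.0.0/17 -> local delivery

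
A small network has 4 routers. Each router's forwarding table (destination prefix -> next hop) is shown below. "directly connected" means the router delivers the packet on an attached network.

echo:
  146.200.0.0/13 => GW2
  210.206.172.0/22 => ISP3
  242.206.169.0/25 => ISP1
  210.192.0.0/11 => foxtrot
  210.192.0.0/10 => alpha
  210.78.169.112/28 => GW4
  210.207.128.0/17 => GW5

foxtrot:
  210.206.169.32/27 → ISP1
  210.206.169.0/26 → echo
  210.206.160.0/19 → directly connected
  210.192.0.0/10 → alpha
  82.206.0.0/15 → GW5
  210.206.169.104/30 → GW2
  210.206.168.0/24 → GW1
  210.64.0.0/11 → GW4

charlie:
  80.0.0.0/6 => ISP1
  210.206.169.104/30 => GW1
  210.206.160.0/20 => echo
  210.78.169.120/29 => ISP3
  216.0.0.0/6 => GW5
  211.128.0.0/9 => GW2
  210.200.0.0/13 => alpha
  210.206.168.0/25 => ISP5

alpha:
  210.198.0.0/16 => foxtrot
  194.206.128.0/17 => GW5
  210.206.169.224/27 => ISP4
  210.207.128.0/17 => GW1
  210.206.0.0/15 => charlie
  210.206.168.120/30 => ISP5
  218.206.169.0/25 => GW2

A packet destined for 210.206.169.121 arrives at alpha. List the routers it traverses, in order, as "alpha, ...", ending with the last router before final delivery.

At alpha: longest match for 210.206.169.121 is 210.206.0.0/15 -> charlie
At charlie: longest match for 210.206.169.121 is 210.206.160.0/20 -> echo
At echo: longest match for 210.206.169.121 is 210.192.0.0/11 -> foxtrot
At foxtrot: longest match for 210.206.169.121 is 210.206.160.0/19 -> directly connected

alpha, charlie, echo, foxtrot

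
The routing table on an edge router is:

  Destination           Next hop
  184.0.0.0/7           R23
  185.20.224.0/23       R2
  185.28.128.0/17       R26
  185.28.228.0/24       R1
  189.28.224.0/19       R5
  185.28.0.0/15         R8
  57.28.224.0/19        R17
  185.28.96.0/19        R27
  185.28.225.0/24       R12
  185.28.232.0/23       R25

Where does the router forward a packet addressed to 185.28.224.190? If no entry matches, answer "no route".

R26

Routes whose prefix contains 185.28.224.190:
  184.0.0.0/7 (184.0.0.0 - 185.255.255.255) -> R23
  185.28.0.0/15 (185.28.0.0 - 185.29.255.255) -> R8
  185.28.128.0/17 (185.28.128.0 - 185.28.255.255) -> R26
More-specific entries that do NOT match:
  185.28.228.0/24 (185.28.228.0 - 185.28.228.255) does not contain 185.28.224.190
  185.28.225.0/24 (185.28.225.0 - 185.28.225.255) does not contain 185.28.224.190
  185.20.224.0/23 (185.20.224.0 - 185.20.225.255) does not contain 185.28.224.190
  185.28.232.0/23 (185.28.232.0 - 185.28.233.255) does not contain 185.28.224.190
  189.28.224.0/19 (189.28.224.0 - 189.28.255.255) does not contain 185.28.224.190
  57.28.224.0/19 (57.28.224.0 - 57.28.255.255) does not contain 185.28.224.190
  185.28.96.0/19 (185.28.96.0 - 185.28.127.255) does not contain 185.28.224.190
Longest matching prefix is /17 -> next hop R26.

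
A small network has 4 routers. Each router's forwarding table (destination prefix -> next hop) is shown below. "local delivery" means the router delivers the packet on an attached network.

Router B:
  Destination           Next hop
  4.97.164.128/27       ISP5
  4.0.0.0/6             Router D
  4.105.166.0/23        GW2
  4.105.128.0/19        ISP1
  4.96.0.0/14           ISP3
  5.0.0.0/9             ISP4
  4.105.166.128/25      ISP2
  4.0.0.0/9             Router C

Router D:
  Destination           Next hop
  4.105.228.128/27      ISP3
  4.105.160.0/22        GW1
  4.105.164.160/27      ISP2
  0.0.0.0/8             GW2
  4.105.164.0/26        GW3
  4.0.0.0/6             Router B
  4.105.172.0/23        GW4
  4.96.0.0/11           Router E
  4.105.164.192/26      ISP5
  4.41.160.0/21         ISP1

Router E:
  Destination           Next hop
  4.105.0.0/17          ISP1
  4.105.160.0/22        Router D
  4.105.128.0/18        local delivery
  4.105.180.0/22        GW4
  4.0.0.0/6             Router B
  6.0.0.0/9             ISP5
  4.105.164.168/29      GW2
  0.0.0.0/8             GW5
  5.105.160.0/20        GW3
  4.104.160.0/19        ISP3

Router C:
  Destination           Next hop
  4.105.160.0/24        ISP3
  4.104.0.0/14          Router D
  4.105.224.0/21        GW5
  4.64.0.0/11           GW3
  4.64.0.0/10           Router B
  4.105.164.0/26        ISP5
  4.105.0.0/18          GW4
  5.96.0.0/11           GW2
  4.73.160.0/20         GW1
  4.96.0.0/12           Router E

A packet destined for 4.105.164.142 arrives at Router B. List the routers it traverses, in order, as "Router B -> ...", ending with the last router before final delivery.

At Router B: longest match for 4.105.164.142 is 4.0.0.0/9 -> Router C
At Router C: longest match for 4.105.164.142 is 4.104.0.0/14 -> Router D
At Router D: longest match for 4.105.164.142 is 4.96.0.0/11 -> Router E
At Router E: longest match for 4.105.164.142 is 4.105.128.0/18 -> local delivery

Router B -> Router C -> Router D -> Router E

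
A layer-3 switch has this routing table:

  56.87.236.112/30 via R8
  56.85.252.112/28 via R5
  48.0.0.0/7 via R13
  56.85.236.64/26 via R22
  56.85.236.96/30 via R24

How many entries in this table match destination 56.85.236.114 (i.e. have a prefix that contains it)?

Prefixes containing 56.85.236.114:
  56.85.236.64/26 (56.85.236.64 - 56.85.236.127)
Total matching entries: 1.

1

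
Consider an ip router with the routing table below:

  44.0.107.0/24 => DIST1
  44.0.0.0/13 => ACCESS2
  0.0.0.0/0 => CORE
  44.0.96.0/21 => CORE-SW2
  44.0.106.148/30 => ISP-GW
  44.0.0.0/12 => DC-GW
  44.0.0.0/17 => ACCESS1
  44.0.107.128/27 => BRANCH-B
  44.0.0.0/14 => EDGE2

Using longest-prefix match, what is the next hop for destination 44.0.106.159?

ACCESS1

Routes whose prefix contains 44.0.106.159:
  0.0.0.0/0 (default, matches everything) -> CORE
  44.0.0.0/12 (44.0.0.0 - 44.15.255.255) -> DC-GW
  44.0.0.0/13 (44.0.0.0 - 44.7.255.255) -> ACCESS2
  44.0.0.0/14 (44.0.0.0 - 44.3.255.255) -> EDGE2
  44.0.0.0/17 (44.0.0.0 - 44.0.127.255) -> ACCESS1
More-specific entries that do NOT match:
  44.0.106.148/30 (44.0.106.148 - 44.0.106.151) does not contain 44.0.106.159
  44.0.107.128/27 (44.0.107.128 - 44.0.107.159) does not contain 44.0.106.159
  44.0.107.0/24 (44.0.107.0 - 44.0.107.255) does not contain 44.0.106.159
  44.0.96.0/21 (44.0.96.0 - 44.0.103.255) does not contain 44.0.106.159
Longest matching prefix is /17 -> next hop ACCESS1.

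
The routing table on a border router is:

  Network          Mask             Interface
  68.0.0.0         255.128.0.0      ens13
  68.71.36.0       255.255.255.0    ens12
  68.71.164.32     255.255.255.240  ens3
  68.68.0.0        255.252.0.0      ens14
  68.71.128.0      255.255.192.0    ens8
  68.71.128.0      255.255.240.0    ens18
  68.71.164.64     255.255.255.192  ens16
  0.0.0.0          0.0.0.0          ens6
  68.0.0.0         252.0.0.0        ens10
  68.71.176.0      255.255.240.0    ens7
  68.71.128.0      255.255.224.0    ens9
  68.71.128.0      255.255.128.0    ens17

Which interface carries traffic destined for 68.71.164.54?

ens8

Routes whose prefix contains 68.71.164.54:
  0.0.0.0/0 (default, matches everything) -> ens6
  68.0.0.0/6 (68.0.0.0 - 71.255.255.255) -> ens10
  68.0.0.0/9 (68.0.0.0 - 68.127.255.255) -> ens13
  68.68.0.0/14 (68.68.0.0 - 68.71.255.255) -> ens14
  68.71.128.0/17 (68.71.128.0 - 68.71.255.255) -> ens17
  68.71.128.0/18 (68.71.128.0 - 68.71.191.255) -> ens8
More-specific entries that do NOT match:
  68.71.164.32/28 (68.71.164.32 - 68.71.164.47) does not contain 68.71.164.54
  68.71.164.64/26 (68.71.164.64 - 68.71.164.127) does not contain 68.71.164.54
  68.71.36.0/24 (68.71.36.0 - 68.71.36.255) does not contain 68.71.164.54
  68.71.128.0/20 (68.71.128.0 - 68.71.143.255) does not contain 68.71.164.54
  68.71.176.0/20 (68.71.176.0 - 68.71.191.255) does not contain 68.71.164.54
  68.71.128.0/19 (68.71.128.0 - 68.71.159.255) does not contain 68.71.164.54
Longest matching prefix is /18 -> interface ens8.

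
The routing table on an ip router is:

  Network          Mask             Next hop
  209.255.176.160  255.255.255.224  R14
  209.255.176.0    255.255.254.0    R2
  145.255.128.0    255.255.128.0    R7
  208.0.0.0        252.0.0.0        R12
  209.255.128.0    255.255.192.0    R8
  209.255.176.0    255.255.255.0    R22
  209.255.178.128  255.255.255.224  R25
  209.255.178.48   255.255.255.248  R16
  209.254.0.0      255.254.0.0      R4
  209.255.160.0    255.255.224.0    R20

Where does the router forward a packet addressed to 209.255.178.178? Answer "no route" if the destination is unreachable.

R20

Routes whose prefix contains 209.255.178.178:
  208.0.0.0/6 (208.0.0.0 - 211.255.255.255) -> R12
  209.254.0.0/15 (209.254.0.0 - 209.255.255.255) -> R4
  209.255.128.0/18 (209.255.128.0 - 209.255.191.255) -> R8
  209.255.160.0/19 (209.255.160.0 - 209.255.191.255) -> R20
More-specific entries that do NOT match:
  209.255.178.48/29 (209.255.178.48 - 209.255.178.55) does not contain 209.255.178.178
  209.255.176.160/27 (209.255.176.160 - 209.255.176.191) does not contain 209.255.178.178
  209.255.178.128/27 (209.255.178.128 - 209.255.178.159) does not contain 209.255.178.178
  209.255.176.0/24 (209.255.176.0 - 209.255.176.255) does not contain 209.255.178.178
  209.255.176.0/23 (209.255.176.0 - 209.255.177.255) does not contain 209.255.178.178
Longest matching prefix is /19 -> next hop R20.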